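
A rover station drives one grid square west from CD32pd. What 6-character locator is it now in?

Longitude subsquare p = 15; −1 → 14 = o.
The latitude characters are unchanged.

CD32od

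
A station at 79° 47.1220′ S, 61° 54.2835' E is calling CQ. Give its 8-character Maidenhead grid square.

Add 180° to longitude and 90° to latitude: 241.90472, 10.21463.
Field: 241.90472/20 → 12 → M, 10.21463/10 → 1 → B; chars MB.
Square: 1.90472/2 → 0, 0.21463/1 → 0; chars 00.
Subsquare: 1.90472/0.0833333 → 22 → w, 0.21463/0.0416667 → 5 → f; chars wf.
Extended square: 0.07139/0.00833333 → 8, 0.00630/0.00416667 → 1; chars 81.

MB00wf81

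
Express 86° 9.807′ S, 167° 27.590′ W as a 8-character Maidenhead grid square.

AA63gu40

Offset from 180°W / 90°S: lon 12.54017°, lat 3.83655°.
Field: lon ⌊12.54017/20⌋ = 0 → A; lat ⌊3.83655/10⌋ = 0 → A.
Square: lon ⌊12.54017/2⌋ = 6; lat ⌊3.83655/1⌋ = 3.
Subsquare: lon ⌊0.54017/0.0833333⌋ = 6 → g; lat ⌊0.83655/0.0416667⌋ = 20 → u.
Extended square: lon ⌊0.04017/0.00833333⌋ = 4; lat ⌊0.00322/0.00416667⌋ = 0.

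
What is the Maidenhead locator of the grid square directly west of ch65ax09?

CH55xx99

Longitude extended square 0; −1 → -1, wraps to 9, carry into subsquare.
Longitude subsquare a = 0; −1 → -1, wraps to 23 = x, carry into square.
Longitude square 6; −1 → 5.
The latitude characters are unchanged.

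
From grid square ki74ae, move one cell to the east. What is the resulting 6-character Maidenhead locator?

KI74be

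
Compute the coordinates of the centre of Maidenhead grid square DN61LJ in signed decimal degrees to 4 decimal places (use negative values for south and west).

41.3958, -107.0417

Field D=3, N=13: +3·20° lon, +13·10° lat → SW at lon -120°, lat 40°.
Square 6, 1: +6·2° lon, +1·1° lat → SW at lon -108°, lat 41°.
Subsquare l=11, j=9: +11·0.0833333° lon, +9·0.0416667° lat → SW at lon -107.083°, lat 41.375°.
Cell spans 0.0833333° lon × 0.0416667° lat. Centre is SW corner plus half of each.
latitude 41.3958, longitude -107.0417.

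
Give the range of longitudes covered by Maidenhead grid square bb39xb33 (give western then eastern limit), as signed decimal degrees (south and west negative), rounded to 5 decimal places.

Field B=1, B=1: +1·20° lon, +1·10° lat → SW at lon -160°, lat -80°.
Square 3, 9: +3·2° lon, +9·1° lat → SW at lon -154°, lat -71°.
Subsquare x=23, b=1: +23·0.0833333° lon, +1·0.0416667° lat → SW at lon -152.083°, lat -70.9583°.
Extended square 3, 3: +3·0.00833333° lon, +3·0.00416667° lat → SW at lon -152.058°, lat -70.9458°.
Cell spans 0.00833333° lon × 0.00416667° lat.
west -152.05833, east -152.05000.

-152.05833, -152.05000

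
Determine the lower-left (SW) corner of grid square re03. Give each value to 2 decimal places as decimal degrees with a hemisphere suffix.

Field R=17, E=4: +17·20° lon, +4·10° lat → SW at lon 160°, lat -50°.
Square 0, 3: +0·2° lon, +3·1° lat → SW at lon 160°, lat -47°.
latitude 47.00° S, longitude 160.00° E.

47.00° S, 160.00° E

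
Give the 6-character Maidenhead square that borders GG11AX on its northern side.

GG12aa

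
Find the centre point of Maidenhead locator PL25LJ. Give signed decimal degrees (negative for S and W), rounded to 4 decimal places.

Field P=15, L=11: +15·20° lon, +11·10° lat → SW at lon 120°, lat 20°.
Square 2, 5: +2·2° lon, +5·1° lat → SW at lon 124°, lat 25°.
Subsquare l=11, j=9: +11·0.0833333° lon, +9·0.0416667° lat → SW at lon 124.917°, lat 25.375°.
Cell spans 0.0833333° lon × 0.0416667° lat. Centre is SW corner plus half of each.
latitude 25.3958, longitude 124.9583.

25.3958, 124.9583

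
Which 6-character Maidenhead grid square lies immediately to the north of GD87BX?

Latitude subsquare x = 23; +1 → 24, wraps to 0 = a, carry into square.
Latitude square 7; +1 → 8.
The longitude characters are unchanged.

GD88ba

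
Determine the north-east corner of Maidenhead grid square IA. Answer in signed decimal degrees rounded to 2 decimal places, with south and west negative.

-80.00, 0.00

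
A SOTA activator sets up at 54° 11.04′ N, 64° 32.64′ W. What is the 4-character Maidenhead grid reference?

FO74

Add 180° to longitude and 90° to latitude: 115.46, 144.18.
Field: 115.46/20 → 5 → F, 144.18/10 → 14 → O; chars FO.
Square: 15.46/2 → 7, 4.18/1 → 4; chars 74.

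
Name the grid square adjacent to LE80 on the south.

LD89

Latitude square 0; −1 → -1, wraps to 9, carry into field.
Latitude field E = 4; −1 → 3 = D.
The longitude characters are unchanged.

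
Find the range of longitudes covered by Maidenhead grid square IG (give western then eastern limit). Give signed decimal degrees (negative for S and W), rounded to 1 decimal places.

-20.0, 0.0

Field I=8, G=6: +8·20° lon, +6·10° lat → SW at lon -20°, lat -30°.
Cell spans 20° lon × 10° lat.
west -20.0, east 0.0.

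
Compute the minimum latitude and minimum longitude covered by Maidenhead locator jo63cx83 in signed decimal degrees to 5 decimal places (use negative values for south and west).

53.97083, 12.23333

Field J=9, O=14: +9·20° lon, +14·10° lat → SW at lon 0°, lat 50°.
Square 6, 3: +6·2° lon, +3·1° lat → SW at lon 12°, lat 53°.
Subsquare c=2, x=23: +2·0.0833333° lon, +23·0.0416667° lat → SW at lon 12.1667°, lat 53.9583°.
Extended square 8, 3: +8·0.00833333° lon, +3·0.00416667° lat → SW at lon 12.2333°, lat 53.9708°.
latitude 53.97083, longitude 12.23333.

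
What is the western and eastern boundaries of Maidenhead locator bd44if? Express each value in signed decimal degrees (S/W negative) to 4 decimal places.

-151.3333, -151.2500

Field B=1, D=3: +1·20° lon, +3·10° lat → SW at lon -160°, lat -60°.
Square 4, 4: +4·2° lon, +4·1° lat → SW at lon -152°, lat -56°.
Subsquare i=8, f=5: +8·0.0833333° lon, +5·0.0416667° lat → SW at lon -151.333°, lat -55.7917°.
Cell spans 0.0833333° lon × 0.0416667° lat.
west -151.3333, east -151.2500.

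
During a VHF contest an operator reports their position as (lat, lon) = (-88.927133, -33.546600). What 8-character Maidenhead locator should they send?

HA31fb47

Shift to the Maidenhead origin (180°W, 90°S): lon 146.45340, lat 1.07287.
Field: 146.45340/20 → 7 → H, 1.07287/10 → 0 → A; chars HA.
Square: 6.45340/2 → 3, 1.07287/1 → 1; chars 31.
Subsquare: 0.45340/0.0833333 → 5 → f, 0.07287/0.0416667 → 1 → b; chars fb.
Extended square: 0.03673/0.00833333 → 4, 0.03120/0.00416667 → 7; chars 47.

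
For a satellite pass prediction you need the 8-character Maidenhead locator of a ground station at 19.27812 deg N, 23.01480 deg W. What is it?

HK89lg86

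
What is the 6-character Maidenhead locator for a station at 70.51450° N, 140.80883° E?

QQ00jm

Add 180° to longitude and 90° to latitude: 320.8088, 160.5145.
Field: lon ⌊320.8088/20⌋ = 16 → Q; lat ⌊160.5145/10⌋ = 16 → Q.
Square: lon ⌊0.8088/2⌋ = 0; lat ⌊0.5145/1⌋ = 0.
Subsquare: lon ⌊0.8088/0.0833333⌋ = 9 → j; lat ⌊0.5145/0.0416667⌋ = 12 → m.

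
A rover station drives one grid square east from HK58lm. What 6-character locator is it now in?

HK58mm

Longitude subsquare l = 11; +1 → 12 = m.
The latitude characters are unchanged.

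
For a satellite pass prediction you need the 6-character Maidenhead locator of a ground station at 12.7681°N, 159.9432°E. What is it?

QK92xs

Add 180° to longitude and 90° to latitude: 339.9432, 102.7681.
Field: 339.9432/20 → 16 → Q, 102.7681/10 → 10 → K; chars QK.
Square: 19.9432/2 → 9, 2.7681/1 → 2; chars 92.
Subsquare: 1.9432/0.0833333 → 23 → x, 0.7681/0.0416667 → 18 → s; chars xs.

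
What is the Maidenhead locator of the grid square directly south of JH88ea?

JH87ex

Latitude subsquare a = 0; −1 → -1, wraps to 23 = x, carry into square.
Latitude square 8; −1 → 7.
The longitude characters are unchanged.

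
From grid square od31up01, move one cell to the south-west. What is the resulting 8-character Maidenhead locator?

OD31tp90

Longitude extended square 0; −1 → -1, wraps to 9, carry into subsquare.
Longitude subsquare u = 20; −1 → 19 = t.
Latitude extended square 1; −1 → 0.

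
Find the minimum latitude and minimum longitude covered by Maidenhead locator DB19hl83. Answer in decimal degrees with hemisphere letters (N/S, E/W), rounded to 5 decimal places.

Field D=3, B=1: +3·20° lon, +1·10° lat → SW at lon -120°, lat -80°.
Square 1, 9: +1·2° lon, +9·1° lat → SW at lon -118°, lat -71°.
Subsquare h=7, l=11: +7·0.0833333° lon, +11·0.0416667° lat → SW at lon -117.417°, lat -70.5417°.
Extended square 8, 3: +8·0.00833333° lon, +3·0.00416667° lat → SW at lon -117.35°, lat -70.5292°.
latitude 70.52917° S, longitude 117.35000° W.

70.52917° S, 117.35000° W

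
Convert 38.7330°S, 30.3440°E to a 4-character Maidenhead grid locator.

Shift to the Maidenhead origin (180°W, 90°S): lon 210.34, lat 51.27.
Field: lon ⌊210.34/20⌋ = 10 → K; lat ⌊51.27/10⌋ = 5 → F.
Square: lon ⌊10.34/2⌋ = 5; lat ⌊1.27/1⌋ = 1.

KF51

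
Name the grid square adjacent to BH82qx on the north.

BH83qa

Latitude subsquare x = 23; +1 → 24, wraps to 0 = a, carry into square.
Latitude square 2; +1 → 3.
The longitude characters are unchanged.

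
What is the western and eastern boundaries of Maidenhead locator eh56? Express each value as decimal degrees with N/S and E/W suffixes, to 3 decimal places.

Field E=4, H=7: +4·20° lon, +7·10° lat → SW at lon -100°, lat -20°.
Square 5, 6: +5·2° lon, +6·1° lat → SW at lon -90°, lat -14°.
Cell spans 2° lon × 1° lat.
west 90.000° W, east 88.000° W.

90.000° W, 88.000° W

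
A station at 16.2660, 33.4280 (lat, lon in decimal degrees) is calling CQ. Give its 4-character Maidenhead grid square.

KK66

Shift to the Maidenhead origin (180°W, 90°S): lon 213.43, lat 106.27.
Field: 213.43/20 → 10 → K, 106.27/10 → 10 → K; chars KK.
Square: 13.43/2 → 6, 6.27/1 → 6; chars 66.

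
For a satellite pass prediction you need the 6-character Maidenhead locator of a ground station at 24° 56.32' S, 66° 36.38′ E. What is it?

MG35hb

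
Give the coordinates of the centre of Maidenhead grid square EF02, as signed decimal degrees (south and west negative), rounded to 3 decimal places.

-37.500, -99.000

Field E=4, F=5: +4·20° lon, +5·10° lat → SW at lon -100°, lat -40°.
Square 0, 2: +0·2° lon, +2·1° lat → SW at lon -100°, lat -38°.
Cell spans 2° lon × 1° lat. Centre is SW corner plus half of each.
latitude -37.500, longitude -99.000.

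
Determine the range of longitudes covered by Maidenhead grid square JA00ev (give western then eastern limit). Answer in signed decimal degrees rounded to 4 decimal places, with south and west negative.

0.3333, 0.4167

Field J=9, A=0: +9·20° lon, +0·10° lat → SW at lon 0°, lat -90°.
Square 0, 0: +0·2° lon, +0·1° lat → SW at lon 0°, lat -90°.
Subsquare e=4, v=21: +4·0.0833333° lon, +21·0.0416667° lat → SW at lon 0.333333°, lat -89.125°.
Cell spans 0.0833333° lon × 0.0416667° lat.
west 0.3333, east 0.4167.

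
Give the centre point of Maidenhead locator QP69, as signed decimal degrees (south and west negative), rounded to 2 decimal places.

Field Q=16, P=15: +16·20° lon, +15·10° lat → SW at lon 140°, lat 60°.
Square 6, 9: +6·2° lon, +9·1° lat → SW at lon 152°, lat 69°.
Cell spans 2° lon × 1° lat. Centre is SW corner plus half of each.
latitude 69.50, longitude 153.00.

69.50, 153.00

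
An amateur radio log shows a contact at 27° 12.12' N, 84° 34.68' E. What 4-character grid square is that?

Add 180° to longitude and 90° to latitude: 264.58, 117.20.
Field: lon ⌊264.58/20⌋ = 13 → N; lat ⌊117.20/10⌋ = 11 → L.
Square: lon ⌊4.58/2⌋ = 2; lat ⌊7.20/1⌋ = 7.

NL27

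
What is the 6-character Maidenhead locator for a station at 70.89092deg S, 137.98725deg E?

Add 180° to longitude and 90° to latitude: 317.9873, 19.1091.
Field: 317.9873/20 → 15 → P, 19.1091/10 → 1 → B; chars PB.
Square: 17.9873/2 → 8, 9.1091/1 → 9; chars 89.
Subsquare: 1.9873/0.0833333 → 23 → x, 0.1091/0.0416667 → 2 → c; chars xc.

PB89xc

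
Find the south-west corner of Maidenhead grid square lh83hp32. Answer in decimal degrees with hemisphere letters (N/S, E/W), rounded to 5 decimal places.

Field L=11, H=7: +11·20° lon, +7·10° lat → SW at lon 40°, lat -20°.
Square 8, 3: +8·2° lon, +3·1° lat → SW at lon 56°, lat -17°.
Subsquare h=7, p=15: +7·0.0833333° lon, +15·0.0416667° lat → SW at lon 56.5833°, lat -16.375°.
Extended square 3, 2: +3·0.00833333° lon, +2·0.00416667° lat → SW at lon 56.6083°, lat -16.3667°.
latitude 16.36667° S, longitude 56.60833° E.

16.36667° S, 56.60833° E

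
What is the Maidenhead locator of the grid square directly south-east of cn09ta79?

Longitude extended square 7; +1 → 8.
Latitude extended square 9; −1 → 8.

CN09ta88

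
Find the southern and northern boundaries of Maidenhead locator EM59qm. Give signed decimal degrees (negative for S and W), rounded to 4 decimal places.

39.5000, 39.5417

Field E=4, M=12: +4·20° lon, +12·10° lat → SW at lon -100°, lat 30°.
Square 5, 9: +5·2° lon, +9·1° lat → SW at lon -90°, lat 39°.
Subsquare q=16, m=12: +16·0.0833333° lon, +12·0.0416667° lat → SW at lon -88.6667°, lat 39.5°.
Cell spans 0.0833333° lon × 0.0416667° lat.
south 39.5000, north 39.5417.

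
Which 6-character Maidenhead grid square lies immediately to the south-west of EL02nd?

Longitude subsquare n = 13; −1 → 12 = m.
Latitude subsquare d = 3; −1 → 2 = c.

EL02mc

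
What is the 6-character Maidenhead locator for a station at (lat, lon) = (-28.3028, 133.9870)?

Offset from 180°W / 90°S: lon 313.9870°, lat 61.6972°.
Field: lon ⌊313.9870/20⌋ = 15 → P; lat ⌊61.6972/10⌋ = 6 → G.
Square: lon ⌊13.9870/2⌋ = 6; lat ⌊1.6972/1⌋ = 1.
Subsquare: lon ⌊1.9870/0.0833333⌋ = 23 → x; lat ⌊0.6972/0.0416667⌋ = 16 → q.

PG61xq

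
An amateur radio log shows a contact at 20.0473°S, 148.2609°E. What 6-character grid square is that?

Offset from 180°W / 90°S: lon 328.2609°, lat 69.9527°.
Field (20°×10°, letters A–R): lon ⌊328.2609/20⌋ = 16 → Q; lat ⌊69.9527/10⌋ = 6 → G.
Square (2°×1°, digits 0–9): lon ⌊8.2609/2⌋ = 4; lat ⌊9.9527/1⌋ = 9.
Subsquare (5′×2.5′, letters a–x): lon ⌊0.2609/0.0833333⌋ = 3 → d; lat ⌊0.9527/0.0416667⌋ = 22 → w.

QG49dw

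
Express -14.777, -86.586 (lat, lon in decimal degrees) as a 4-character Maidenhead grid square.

EH65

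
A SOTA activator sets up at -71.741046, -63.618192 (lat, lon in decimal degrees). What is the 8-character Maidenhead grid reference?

FB88eg52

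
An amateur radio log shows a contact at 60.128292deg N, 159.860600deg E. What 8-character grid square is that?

Add 180° to longitude and 90° to latitude: 339.86060, 150.12829.
Field: 339.86060/20 → 16 → Q, 150.12829/10 → 15 → P; chars QP.
Square: 19.86060/2 → 9, 0.12829/1 → 0; chars 90.
Subsquare: 1.86060/0.0833333 → 22 → w, 0.12829/0.0416667 → 3 → d; chars wd.
Extended square: 0.02727/0.00833333 → 3, 0.00329/0.00416667 → 0; chars 30.

QP90wd30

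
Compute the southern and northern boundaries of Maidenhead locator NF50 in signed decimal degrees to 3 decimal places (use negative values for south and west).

-40.000, -39.000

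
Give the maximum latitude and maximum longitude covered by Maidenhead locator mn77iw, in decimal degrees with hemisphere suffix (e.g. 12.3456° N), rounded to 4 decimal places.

47.9583° N, 74.7500° E

Field M=12, N=13: +12·20° lon, +13·10° lat → SW at lon 60°, lat 40°.
Square 7, 7: +7·2° lon, +7·1° lat → SW at lon 74°, lat 47°.
Subsquare i=8, w=22: +8·0.0833333° lon, +22·0.0416667° lat → SW at lon 74.6667°, lat 47.9167°.
Cell spans 0.0833333° lon × 0.0416667° lat. NE corner is SW corner plus one full cell.
latitude 47.9583° N, longitude 74.7500° E.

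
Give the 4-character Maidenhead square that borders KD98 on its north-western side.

Longitude square 9; −1 → 8.
Latitude square 8; +1 → 9.

KD89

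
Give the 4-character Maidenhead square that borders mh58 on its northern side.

MH59

Latitude square 8; +1 → 9.
The longitude characters are unchanged.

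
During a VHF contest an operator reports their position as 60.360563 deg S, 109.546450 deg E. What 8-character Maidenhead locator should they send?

Shift to the Maidenhead origin (180°W, 90°S): lon 289.54645, lat 29.63944.
Field (20°×10°, letters A–R): 289.54645/20 → 14 → O, 29.63944/10 → 2 → C; chars OC.
Square (2°×1°, digits 0–9): 9.54645/2 → 4, 9.63944/1 → 9; chars 49.
Subsquare (5′×2.5′, letters a–x): 1.54645/0.0833333 → 18 → s, 0.63944/0.0416667 → 15 → p; chars sp.
Extended square (30″×15″, digits 0–9): 0.04645/0.00833333 → 5, 0.01444/0.00416667 → 3; chars 53.

OC49sp53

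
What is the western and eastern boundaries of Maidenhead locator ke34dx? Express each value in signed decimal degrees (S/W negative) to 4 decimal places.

26.2500, 26.3333

Field K=10, E=4: +10·20° lon, +4·10° lat → SW at lon 20°, lat -50°.
Square 3, 4: +3·2° lon, +4·1° lat → SW at lon 26°, lat -46°.
Subsquare d=3, x=23: +3·0.0833333° lon, +23·0.0416667° lat → SW at lon 26.25°, lat -45.0417°.
Cell spans 0.0833333° lon × 0.0416667° lat.
west 26.2500, east 26.3333.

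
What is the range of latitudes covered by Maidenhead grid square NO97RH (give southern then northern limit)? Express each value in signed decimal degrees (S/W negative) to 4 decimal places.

Field N=13, O=14: +13·20° lon, +14·10° lat → SW at lon 80°, lat 50°.
Square 9, 7: +9·2° lon, +7·1° lat → SW at lon 98°, lat 57°.
Subsquare r=17, h=7: +17·0.0833333° lon, +7·0.0416667° lat → SW at lon 99.4167°, lat 57.2917°.
Cell spans 0.0833333° lon × 0.0416667° lat.
south 57.2917, north 57.3333.

57.2917, 57.3333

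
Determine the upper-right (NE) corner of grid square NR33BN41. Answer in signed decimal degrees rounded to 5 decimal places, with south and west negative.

83.55000, 86.12500

Field N=13, R=17: +13·20° lon, +17·10° lat → SW at lon 80°, lat 80°.
Square 3, 3: +3·2° lon, +3·1° lat → SW at lon 86°, lat 83°.
Subsquare b=1, n=13: +1·0.0833333° lon, +13·0.0416667° lat → SW at lon 86.0833°, lat 83.5417°.
Extended square 4, 1: +4·0.00833333° lon, +1·0.00416667° lat → SW at lon 86.1167°, lat 83.5458°.
Cell spans 0.00833333° lon × 0.00416667° lat. NE corner is SW corner plus one full cell.
latitude 83.55000, longitude 86.12500.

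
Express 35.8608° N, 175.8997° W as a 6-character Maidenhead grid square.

Offset from 180°W / 90°S: lon 4.1003°, lat 125.8608°.
Field: lon ⌊4.1003/20⌋ = 0 → A; lat ⌊125.8608/10⌋ = 12 → M.
Square: lon ⌊4.1003/2⌋ = 2; lat ⌊5.8608/1⌋ = 5.
Subsquare: lon ⌊0.1003/0.0833333⌋ = 1 → b; lat ⌊0.8608/0.0416667⌋ = 20 → u.

AM25bu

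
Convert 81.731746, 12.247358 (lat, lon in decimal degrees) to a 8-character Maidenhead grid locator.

JR61cr95

Offset from 180°W / 90°S: lon 192.24736°, lat 171.73175°.
Field: 192.24736/20 → 9 → J, 171.73175/10 → 17 → R; chars JR.
Square: 12.24736/2 → 6, 1.73175/1 → 1; chars 61.
Subsquare: 0.24736/0.0833333 → 2 → c, 0.73175/0.0416667 → 17 → r; chars cr.
Extended square: 0.08069/0.00833333 → 9, 0.02341/0.00416667 → 5; chars 95.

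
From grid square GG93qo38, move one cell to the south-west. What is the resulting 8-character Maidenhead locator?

GG93qo27

Longitude extended square 3; −1 → 2.
Latitude extended square 8; −1 → 7.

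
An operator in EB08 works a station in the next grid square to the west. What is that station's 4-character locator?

Longitude square 0; −1 → -1, wraps to 9, carry into field.
Longitude field E = 4; −1 → 3 = D.
The latitude characters are unchanged.

DB98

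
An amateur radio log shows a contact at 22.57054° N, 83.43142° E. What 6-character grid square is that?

Add 180° to longitude and 90° to latitude: 263.4314, 112.5705.
Field (20°×10°, letters A–R): 263.4314/20 → 13 → N, 112.5705/10 → 11 → L; chars NL.
Square (2°×1°, digits 0–9): 3.4314/2 → 1, 2.5705/1 → 2; chars 12.
Subsquare (5′×2.5′, letters a–x): 1.4314/0.0833333 → 17 → r, 0.5705/0.0416667 → 13 → n; chars rn.

NL12rn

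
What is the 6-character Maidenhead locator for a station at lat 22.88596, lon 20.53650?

KL02gv

Shift to the Maidenhead origin (180°W, 90°S): lon 200.5365, lat 112.8860.
Field: lon ⌊200.5365/20⌋ = 10 → K; lat ⌊112.8860/10⌋ = 11 → L.
Square: lon ⌊0.5365/2⌋ = 0; lat ⌊2.8860/1⌋ = 2.
Subsquare: lon ⌊0.5365/0.0833333⌋ = 6 → g; lat ⌊0.8860/0.0416667⌋ = 21 → v.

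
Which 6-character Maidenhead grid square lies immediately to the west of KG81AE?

KG71xe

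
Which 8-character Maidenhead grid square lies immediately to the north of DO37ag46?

Latitude extended square 6; +1 → 7.
The longitude characters are unchanged.

DO37ag47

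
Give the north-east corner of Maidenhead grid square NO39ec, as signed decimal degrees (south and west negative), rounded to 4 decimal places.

Field N=13, O=14: +13·20° lon, +14·10° lat → SW at lon 80°, lat 50°.
Square 3, 9: +3·2° lon, +9·1° lat → SW at lon 86°, lat 59°.
Subsquare e=4, c=2: +4·0.0833333° lon, +2·0.0416667° lat → SW at lon 86.3333°, lat 59.0833°.
Cell spans 0.0833333° lon × 0.0416667° lat. NE corner is SW corner plus one full cell.
latitude 59.1250, longitude 86.4167.

59.1250, 86.4167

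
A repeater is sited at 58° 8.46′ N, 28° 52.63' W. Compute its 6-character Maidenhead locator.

HO58nd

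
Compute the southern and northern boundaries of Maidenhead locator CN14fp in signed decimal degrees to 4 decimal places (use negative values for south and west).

44.6250, 44.6667

Field C=2, N=13: +2·20° lon, +13·10° lat → SW at lon -140°, lat 40°.
Square 1, 4: +1·2° lon, +4·1° lat → SW at lon -138°, lat 44°.
Subsquare f=5, p=15: +5·0.0833333° lon, +15·0.0416667° lat → SW at lon -137.583°, lat 44.625°.
Cell spans 0.0833333° lon × 0.0416667° lat.
south 44.6250, north 44.6667.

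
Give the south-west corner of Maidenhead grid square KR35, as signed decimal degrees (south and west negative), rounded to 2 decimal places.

Field K=10, R=17: +10·20° lon, +17·10° lat → SW at lon 20°, lat 80°.
Square 3, 5: +3·2° lon, +5·1° lat → SW at lon 26°, lat 85°.
latitude 85.00, longitude 26.00.

85.00, 26.00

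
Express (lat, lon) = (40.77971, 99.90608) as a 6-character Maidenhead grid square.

NN90ws

Offset from 180°W / 90°S: lon 279.9061°, lat 130.7797°.
Field: 279.9061/20 → 13 → N, 130.7797/10 → 13 → N; chars NN.
Square: 19.9061/2 → 9, 0.7797/1 → 0; chars 90.
Subsquare: 1.9061/0.0833333 → 22 → w, 0.7797/0.0416667 → 18 → s; chars ws.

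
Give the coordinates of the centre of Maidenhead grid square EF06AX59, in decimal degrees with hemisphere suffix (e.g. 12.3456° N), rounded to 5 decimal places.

Field E=4, F=5: +4·20° lon, +5·10° lat → SW at lon -100°, lat -40°.
Square 0, 6: +0·2° lon, +6·1° lat → SW at lon -100°, lat -34°.
Subsquare a=0, x=23: +0·0.0833333° lon, +23·0.0416667° lat → SW at lon -100°, lat -33.0417°.
Extended square 5, 9: +5·0.00833333° lon, +9·0.00416667° lat → SW at lon -99.9583°, lat -33.0042°.
Cell spans 0.00833333° lon × 0.00416667° lat. Centre is SW corner plus half of each.
latitude 33.00208° S, longitude 99.95417° W.

33.00208° S, 99.95417° W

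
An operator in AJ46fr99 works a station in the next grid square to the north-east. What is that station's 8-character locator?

Longitude extended square 9; +1 → 10, wraps to 0, carry into subsquare.
Longitude subsquare f = 5; +1 → 6 = g.
Latitude extended square 9; +1 → 10, wraps to 0, carry into subsquare.
Latitude subsquare r = 17; +1 → 18 = s.

AJ46gs00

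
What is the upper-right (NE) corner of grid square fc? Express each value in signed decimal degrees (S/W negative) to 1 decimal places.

-60.0, -60.0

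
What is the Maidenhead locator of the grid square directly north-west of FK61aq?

FK51xr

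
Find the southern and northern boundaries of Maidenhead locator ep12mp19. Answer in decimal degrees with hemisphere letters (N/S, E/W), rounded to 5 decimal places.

62.66250° N, 62.66667° N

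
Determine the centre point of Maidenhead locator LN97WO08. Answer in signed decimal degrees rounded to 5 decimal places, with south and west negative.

Field L=11, N=13: +11·20° lon, +13·10° lat → SW at lon 40°, lat 40°.
Square 9, 7: +9·2° lon, +7·1° lat → SW at lon 58°, lat 47°.
Subsquare w=22, o=14: +22·0.0833333° lon, +14·0.0416667° lat → SW at lon 59.8333°, lat 47.5833°.
Extended square 0, 8: +0·0.00833333° lon, +8·0.00416667° lat → SW at lon 59.8333°, lat 47.6167°.
Cell spans 0.00833333° lon × 0.00416667° lat. Centre is SW corner plus half of each.
latitude 47.61875, longitude 59.83750.

47.61875, 59.83750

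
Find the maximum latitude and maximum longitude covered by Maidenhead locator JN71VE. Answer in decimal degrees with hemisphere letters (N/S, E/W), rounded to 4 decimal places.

41.2083° N, 15.8333° E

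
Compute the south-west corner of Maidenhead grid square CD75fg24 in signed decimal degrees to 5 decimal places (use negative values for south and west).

Field C=2, D=3: +2·20° lon, +3·10° lat → SW at lon -140°, lat -60°.
Square 7, 5: +7·2° lon, +5·1° lat → SW at lon -126°, lat -55°.
Subsquare f=5, g=6: +5·0.0833333° lon, +6·0.0416667° lat → SW at lon -125.583°, lat -54.75°.
Extended square 2, 4: +2·0.00833333° lon, +4·0.00416667° lat → SW at lon -125.567°, lat -54.7333°.
latitude -54.73333, longitude -125.56667.

-54.73333, -125.56667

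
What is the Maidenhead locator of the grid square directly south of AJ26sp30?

AJ26so39

Latitude extended square 0; −1 → -1, wraps to 9, carry into subsquare.
Latitude subsquare p = 15; −1 → 14 = o.
The longitude characters are unchanged.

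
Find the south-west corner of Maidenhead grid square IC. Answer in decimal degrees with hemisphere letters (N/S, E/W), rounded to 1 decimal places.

Field I=8, C=2: +8·20° lon, +2·10° lat → SW at lon -20°, lat -70°.
latitude 70.0° S, longitude 20.0° W.

70.0° S, 20.0° W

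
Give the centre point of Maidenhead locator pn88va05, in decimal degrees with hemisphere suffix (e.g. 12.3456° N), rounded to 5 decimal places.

Field P=15, N=13: +15·20° lon, +13·10° lat → SW at lon 120°, lat 40°.
Square 8, 8: +8·2° lon, +8·1° lat → SW at lon 136°, lat 48°.
Subsquare v=21, a=0: +21·0.0833333° lon, +0·0.0416667° lat → SW at lon 137.75°, lat 48°.
Extended square 0, 5: +0·0.00833333° lon, +5·0.00416667° lat → SW at lon 137.75°, lat 48.0208°.
Cell spans 0.00833333° lon × 0.00416667° lat. Centre is SW corner plus half of each.
latitude 48.02292° N, longitude 137.75417° E.

48.02292° N, 137.75417° E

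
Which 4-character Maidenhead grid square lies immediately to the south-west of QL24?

QL13

Longitude square 2; −1 → 1.
Latitude square 4; −1 → 3.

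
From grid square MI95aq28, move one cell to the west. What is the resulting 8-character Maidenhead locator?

MI95aq18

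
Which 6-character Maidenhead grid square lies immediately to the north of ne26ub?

NE26uc

Latitude subsquare b = 1; +1 → 2 = c.
The longitude characters are unchanged.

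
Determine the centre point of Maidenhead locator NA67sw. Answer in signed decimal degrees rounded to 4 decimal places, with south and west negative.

-82.0625, 93.5417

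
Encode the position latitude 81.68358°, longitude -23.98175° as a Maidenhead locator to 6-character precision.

HR81aq

Shift to the Maidenhead origin (180°W, 90°S): lon 156.0182, lat 171.6836.
Field: 156.0182/20 → 7 → H, 171.6836/10 → 17 → R; chars HR.
Square: 16.0182/2 → 8, 1.6836/1 → 1; chars 81.
Subsquare: 0.0182/0.0833333 → 0 → a, 0.6836/0.0416667 → 16 → q; chars aq.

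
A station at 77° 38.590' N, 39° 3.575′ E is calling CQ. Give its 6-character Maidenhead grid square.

Add 180° to longitude and 90° to latitude: 219.0596, 167.6432.
Field (20°×10°, letters A–R): 219.0596/20 → 10 → K, 167.6432/10 → 16 → Q; chars KQ.
Square (2°×1°, digits 0–9): 19.0596/2 → 9, 7.6432/1 → 7; chars 97.
Subsquare (5′×2.5′, letters a–x): 1.0596/0.0833333 → 12 → m, 0.6432/0.0416667 → 15 → p; chars mp.

KQ97mp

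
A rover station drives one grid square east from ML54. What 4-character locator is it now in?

ML64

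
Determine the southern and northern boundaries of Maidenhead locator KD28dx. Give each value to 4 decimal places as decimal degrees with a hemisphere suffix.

51.0417° S, 51.0000° S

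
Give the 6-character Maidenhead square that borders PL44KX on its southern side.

Latitude subsquare x = 23; −1 → 22 = w.
The longitude characters are unchanged.

PL44kw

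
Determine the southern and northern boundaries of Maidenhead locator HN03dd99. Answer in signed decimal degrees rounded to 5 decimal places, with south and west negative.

Field H=7, N=13: +7·20° lon, +13·10° lat → SW at lon -40°, lat 40°.
Square 0, 3: +0·2° lon, +3·1° lat → SW at lon -40°, lat 43°.
Subsquare d=3, d=3: +3·0.0833333° lon, +3·0.0416667° lat → SW at lon -39.75°, lat 43.125°.
Extended square 9, 9: +9·0.00833333° lon, +9·0.00416667° lat → SW at lon -39.675°, lat 43.1625°.
Cell spans 0.00833333° lon × 0.00416667° lat.
south 43.16250, north 43.16667.

43.16250, 43.16667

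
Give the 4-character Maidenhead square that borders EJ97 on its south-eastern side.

FJ06

Longitude square 9; +1 → 10, wraps to 0, carry into field.
Longitude field E = 4; +1 → 5 = F.
Latitude square 7; −1 → 6.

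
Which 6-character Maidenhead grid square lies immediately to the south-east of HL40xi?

HL50ah

Longitude subsquare x = 23; +1 → 24, wraps to 0 = a, carry into square.
Longitude square 4; +1 → 5.
Latitude subsquare i = 8; −1 → 7 = h.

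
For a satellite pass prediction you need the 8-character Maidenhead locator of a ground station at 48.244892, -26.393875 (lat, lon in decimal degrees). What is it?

Offset from 180°W / 90°S: lon 153.60612°, lat 138.24489°.
Field: lon ⌊153.60612/20⌋ = 7 → H; lat ⌊138.24489/10⌋ = 13 → N.
Square: lon ⌊13.60612/2⌋ = 6; lat ⌊8.24489/1⌋ = 8.
Subsquare: lon ⌊1.60612/0.0833333⌋ = 19 → t; lat ⌊0.24489/0.0416667⌋ = 5 → f.
Extended square: lon ⌊0.02279/0.00833333⌋ = 2; lat ⌊0.03656/0.00416667⌋ = 8.

HN68tf28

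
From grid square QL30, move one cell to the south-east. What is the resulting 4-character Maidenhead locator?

Longitude square 3; +1 → 4.
Latitude square 0; −1 → -1, wraps to 9, carry into field.
Latitude field L = 11; −1 → 10 = K.

QK49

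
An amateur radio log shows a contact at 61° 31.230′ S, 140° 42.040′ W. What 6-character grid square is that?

Offset from 180°W / 90°S: lon 39.2993°, lat 28.4795°.
Field: 39.2993/20 → 1 → B, 28.4795/10 → 2 → C; chars BC.
Square: 19.2993/2 → 9, 8.4795/1 → 8; chars 98.
Subsquare: 1.2993/0.0833333 → 15 → p, 0.4795/0.0416667 → 11 → l; chars pl.

BC98pl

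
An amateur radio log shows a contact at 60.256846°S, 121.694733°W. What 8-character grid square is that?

CC99dr68

Shift to the Maidenhead origin (180°W, 90°S): lon 58.30527, lat 29.74315.
Field: lon ⌊58.30527/20⌋ = 2 → C; lat ⌊29.74315/10⌋ = 2 → C.
Square: lon ⌊18.30527/2⌋ = 9; lat ⌊9.74315/1⌋ = 9.
Subsquare: lon ⌊0.30527/0.0833333⌋ = 3 → d; lat ⌊0.74315/0.0416667⌋ = 17 → r.
Extended square: lon ⌊0.05527/0.00833333⌋ = 6; lat ⌊0.03482/0.00416667⌋ = 8.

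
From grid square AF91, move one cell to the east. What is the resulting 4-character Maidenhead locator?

Longitude square 9; +1 → 10, wraps to 0, carry into field.
Longitude field A = 0; +1 → 1 = B.
The latitude characters are unchanged.

BF01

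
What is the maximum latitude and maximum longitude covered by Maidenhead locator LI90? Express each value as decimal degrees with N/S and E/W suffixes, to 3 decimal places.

9.000° S, 60.000° E

Field L=11, I=8: +11·20° lon, +8·10° lat → SW at lon 40°, lat -10°.
Square 9, 0: +9·2° lon, +0·1° lat → SW at lon 58°, lat -10°.
Cell spans 2° lon × 1° lat. NE corner is SW corner plus one full cell.
latitude 9.000° S, longitude 60.000° E.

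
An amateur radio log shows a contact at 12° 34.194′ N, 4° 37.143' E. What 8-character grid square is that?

JK22hn46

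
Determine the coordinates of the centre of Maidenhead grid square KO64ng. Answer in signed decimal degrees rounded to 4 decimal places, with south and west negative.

54.2708, 33.1250

Field K=10, O=14: +10·20° lon, +14·10° lat → SW at lon 20°, lat 50°.
Square 6, 4: +6·2° lon, +4·1° lat → SW at lon 32°, lat 54°.
Subsquare n=13, g=6: +13·0.0833333° lon, +6·0.0416667° lat → SW at lon 33.0833°, lat 54.25°.
Cell spans 0.0833333° lon × 0.0416667° lat. Centre is SW corner plus half of each.
latitude 54.2708, longitude 33.1250.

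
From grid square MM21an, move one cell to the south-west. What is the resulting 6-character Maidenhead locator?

Longitude subsquare a = 0; −1 → -1, wraps to 23 = x, carry into square.
Longitude square 2; −1 → 1.
Latitude subsquare n = 13; −1 → 12 = m.

MM11xm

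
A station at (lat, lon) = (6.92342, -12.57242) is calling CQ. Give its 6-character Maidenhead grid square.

IJ36rw

Offset from 180°W / 90°S: lon 167.4276°, lat 96.9234°.
Field: lon ⌊167.4276/20⌋ = 8 → I; lat ⌊96.9234/10⌋ = 9 → J.
Square: lon ⌊7.4276/2⌋ = 3; lat ⌊6.9234/1⌋ = 6.
Subsquare: lon ⌊1.4276/0.0833333⌋ = 17 → r; lat ⌊0.9234/0.0416667⌋ = 22 → w.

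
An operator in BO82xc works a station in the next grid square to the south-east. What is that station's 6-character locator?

BO92ab

Longitude subsquare x = 23; +1 → 24, wraps to 0 = a, carry into square.
Longitude square 8; +1 → 9.
Latitude subsquare c = 2; −1 → 1 = b.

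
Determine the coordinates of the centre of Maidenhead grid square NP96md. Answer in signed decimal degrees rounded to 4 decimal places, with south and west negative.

66.1458, 99.0417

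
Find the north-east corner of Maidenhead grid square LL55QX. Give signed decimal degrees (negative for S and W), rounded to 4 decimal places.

26.0000, 51.4167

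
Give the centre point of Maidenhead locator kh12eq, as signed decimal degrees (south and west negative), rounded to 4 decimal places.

-17.3125, 22.3750

Field K=10, H=7: +10·20° lon, +7·10° lat → SW at lon 20°, lat -20°.
Square 1, 2: +1·2° lon, +2·1° lat → SW at lon 22°, lat -18°.
Subsquare e=4, q=16: +4·0.0833333° lon, +16·0.0416667° lat → SW at lon 22.3333°, lat -17.3333°.
Cell spans 0.0833333° lon × 0.0416667° lat. Centre is SW corner plus half of each.
latitude -17.3125, longitude 22.3750.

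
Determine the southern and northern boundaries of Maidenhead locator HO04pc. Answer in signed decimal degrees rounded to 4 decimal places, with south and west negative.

54.0833, 54.1250

Field H=7, O=14: +7·20° lon, +14·10° lat → SW at lon -40°, lat 50°.
Square 0, 4: +0·2° lon, +4·1° lat → SW at lon -40°, lat 54°.
Subsquare p=15, c=2: +15·0.0833333° lon, +2·0.0416667° lat → SW at lon -38.75°, lat 54.0833°.
Cell spans 0.0833333° lon × 0.0416667° lat.
south 54.0833, north 54.1250.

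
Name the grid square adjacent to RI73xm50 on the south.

RI73xl59

Latitude extended square 0; −1 → -1, wraps to 9, carry into subsquare.
Latitude subsquare m = 12; −1 → 11 = l.
The longitude characters are unchanged.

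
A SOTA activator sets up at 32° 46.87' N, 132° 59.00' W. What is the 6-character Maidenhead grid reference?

Shift to the Maidenhead origin (180°W, 90°S): lon 47.0167, lat 122.7812.
Field (20°×10°, letters A–R): lon ⌊47.0167/20⌋ = 2 → C; lat ⌊122.7812/10⌋ = 12 → M.
Square (2°×1°, digits 0–9): lon ⌊7.0167/2⌋ = 3; lat ⌊2.7812/1⌋ = 2.
Subsquare (5′×2.5′, letters a–x): lon ⌊1.0167/0.0833333⌋ = 12 → m; lat ⌊0.7812/0.0416667⌋ = 18 → s.

CM32ms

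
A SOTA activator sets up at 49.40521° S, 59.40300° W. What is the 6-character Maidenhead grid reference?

GE00ho

Offset from 180°W / 90°S: lon 120.5970°, lat 40.5948°.
Field (20°×10°, letters A–R): lon ⌊120.5970/20⌋ = 6 → G; lat ⌊40.5948/10⌋ = 4 → E.
Square (2°×1°, digits 0–9): lon ⌊0.5970/2⌋ = 0; lat ⌊0.5948/1⌋ = 0.
Subsquare (5′×2.5′, letters a–x): lon ⌊0.5970/0.0833333⌋ = 7 → h; lat ⌊0.5948/0.0416667⌋ = 14 → o.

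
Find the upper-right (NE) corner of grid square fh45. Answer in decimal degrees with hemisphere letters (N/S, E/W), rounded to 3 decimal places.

14.000° S, 70.000° W

Field F=5, H=7: +5·20° lon, +7·10° lat → SW at lon -80°, lat -20°.
Square 4, 5: +4·2° lon, +5·1° lat → SW at lon -72°, lat -15°.
Cell spans 2° lon × 1° lat. NE corner is SW corner plus one full cell.
latitude 14.000° S, longitude 70.000° W.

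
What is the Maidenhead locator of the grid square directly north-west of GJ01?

Longitude square 0; −1 → -1, wraps to 9, carry into field.
Longitude field G = 6; −1 → 5 = F.
Latitude square 1; +1 → 2.

FJ92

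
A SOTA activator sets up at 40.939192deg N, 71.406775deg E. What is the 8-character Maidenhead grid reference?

MN50qw85

Add 180° to longitude and 90° to latitude: 251.40677, 130.93919.
Field: lon ⌊251.40677/20⌋ = 12 → M; lat ⌊130.93919/10⌋ = 13 → N.
Square: lon ⌊11.40677/2⌋ = 5; lat ⌊0.93919/1⌋ = 0.
Subsquare: lon ⌊1.40677/0.0833333⌋ = 16 → q; lat ⌊0.93919/0.0416667⌋ = 22 → w.
Extended square: lon ⌊0.07344/0.00833333⌋ = 8; lat ⌊0.02253/0.00416667⌋ = 5.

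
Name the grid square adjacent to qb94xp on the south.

QB94xo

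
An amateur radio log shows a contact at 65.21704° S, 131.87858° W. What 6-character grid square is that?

CC44bs

Offset from 180°W / 90°S: lon 48.1214°, lat 24.7830°.
Field (20°×10°, letters A–R): lon ⌊48.1214/20⌋ = 2 → C; lat ⌊24.7830/10⌋ = 2 → C.
Square (2°×1°, digits 0–9): lon ⌊8.1214/2⌋ = 4; lat ⌊4.7830/1⌋ = 4.
Subsquare (5′×2.5′, letters a–x): lon ⌊0.1214/0.0833333⌋ = 1 → b; lat ⌊0.7830/0.0416667⌋ = 18 → s.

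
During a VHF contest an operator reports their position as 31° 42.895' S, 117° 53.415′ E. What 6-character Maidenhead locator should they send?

Offset from 180°W / 90°S: lon 297.8902°, lat 58.2851°.
Field (20°×10°, letters A–R): 297.8902/20 → 14 → O, 58.2851/10 → 5 → F; chars OF.
Square (2°×1°, digits 0–9): 17.8902/2 → 8, 8.2851/1 → 8; chars 88.
Subsquare (5′×2.5′, letters a–x): 1.8902/0.0833333 → 22 → w, 0.2851/0.0416667 → 6 → g; chars wg.

OF88wg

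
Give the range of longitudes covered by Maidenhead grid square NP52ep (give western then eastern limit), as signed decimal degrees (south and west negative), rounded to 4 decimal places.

90.3333, 90.4167

Field N=13, P=15: +13·20° lon, +15·10° lat → SW at lon 80°, lat 60°.
Square 5, 2: +5·2° lon, +2·1° lat → SW at lon 90°, lat 62°.
Subsquare e=4, p=15: +4·0.0833333° lon, +15·0.0416667° lat → SW at lon 90.3333°, lat 62.625°.
Cell spans 0.0833333° lon × 0.0416667° lat.
west 90.3333, east 90.4167.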